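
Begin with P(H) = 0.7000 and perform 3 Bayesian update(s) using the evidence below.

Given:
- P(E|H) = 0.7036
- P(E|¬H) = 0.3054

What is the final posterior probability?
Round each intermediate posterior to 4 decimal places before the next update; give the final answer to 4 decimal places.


Sequential Bayesian updating:

Initial prior: P(H) = 0.7000

Update 1:
  P(E) = 0.7036 × 0.7000 + 0.3054 × 0.3000 = 0.49252000 + 0.09162000 = 0.58414000
  P(H|E) = 0.49252000 / 0.58414000 = 0.8432

Update 2:
  P(E) = 0.7036 × 0.8432 + 0.3054 × 0.1568 = 0.59327552 + 0.04788672 = 0.64116224
  P(H|E) = 0.59327552 / 0.64116224 = 0.9253

Update 3:
  P(E) = 0.7036 × 0.9253 + 0.3054 × 0.0747 = 0.65104108 + 0.02281338 = 0.67385446
  P(H|E) = 0.65104108 / 0.67385446 = 0.9661

Final posterior: 0.9661


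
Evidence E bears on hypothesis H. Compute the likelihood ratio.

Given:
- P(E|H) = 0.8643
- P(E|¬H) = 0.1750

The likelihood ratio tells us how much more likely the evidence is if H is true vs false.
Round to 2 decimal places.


Likelihood Ratio (LR) = P(E|H) / P(E|¬H)

LR = 0.8643 / 0.1750
   = 4.94

The evidence is 4.94 times more likely if H is true than if H is false.
LR > 1, so observing E raises the odds in favor of H.


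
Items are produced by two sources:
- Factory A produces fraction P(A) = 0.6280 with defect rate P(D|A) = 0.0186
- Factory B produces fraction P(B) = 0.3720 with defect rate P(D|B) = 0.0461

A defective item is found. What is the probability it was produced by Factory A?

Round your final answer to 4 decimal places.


Let A = from Factory A, D = defective

Given:
- P(A) = 0.6280, P(B) = 0.3720
- P(D|A) = 0.0186, P(D|B) = 0.0461

Step 1: Find P(D)
P(D) = P(D|A)P(A) + P(D|B)P(B)
     = 0.0186 × 0.6280 + 0.0461 × 0.3720
     = 0.01168080 + 0.01714920
     = 0.02883000

Step 2: Apply Bayes' theorem
P(A|D) = P(D|A)P(A) / P(D)
       = 0.01168080 / 0.02883000
       = 0.4052


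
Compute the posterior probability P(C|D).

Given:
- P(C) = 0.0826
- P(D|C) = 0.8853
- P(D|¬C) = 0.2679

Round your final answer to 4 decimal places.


Bayes' theorem: P(C|D) = P(D|C) × P(C) / P(D)

Step 1: Calculate P(D) using law of total probability
P(D) = P(D|C)P(C) + P(D|¬C)P(¬C)
     = 0.8853 × 0.0826 + 0.2679 × 0.9174
     = 0.07312578 + 0.24577146
     = 0.31889724

Step 2: Apply Bayes' theorem
P(C|D) = P(D|C) × P(C) / P(D)
       = 0.07312578 / 0.31889724
       = 0.2293


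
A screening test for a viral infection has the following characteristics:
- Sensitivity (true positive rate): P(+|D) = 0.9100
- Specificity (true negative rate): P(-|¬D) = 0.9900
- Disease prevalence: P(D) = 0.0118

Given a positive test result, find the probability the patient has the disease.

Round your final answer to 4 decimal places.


Let D = has disease, + = positive test

Given:
- P(D) = 0.0118 (prevalence)
- P(+|D) = 0.9100 (sensitivity)
- P(-|¬D) = 0.9900 (specificity)
- P(+|¬D) = 0.0100 (false positive rate = 1 - specificity)

Step 1: Find P(+)
P(+) = P(+|D)P(D) + P(+|¬D)P(¬D)
     = 0.9100 × 0.0118 + 0.0100 × 0.9882
     = 0.01073800 + 0.00988200
     = 0.02062000

Step 2: Apply Bayes' theorem for P(D|+)
P(D|+) = P(+|D)P(D) / P(+)
       = 0.01073800 / 0.02062000
       = 0.5208


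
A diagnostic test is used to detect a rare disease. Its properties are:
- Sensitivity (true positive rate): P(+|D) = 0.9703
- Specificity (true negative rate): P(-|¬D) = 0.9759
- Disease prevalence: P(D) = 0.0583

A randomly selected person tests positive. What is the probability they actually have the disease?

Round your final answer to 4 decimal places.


Let D = has disease, + = positive test

Given:
- P(D) = 0.0583 (prevalence)
- P(+|D) = 0.9703 (sensitivity)
- P(-|¬D) = 0.9759 (specificity)
- P(+|¬D) = 0.0241 (false positive rate = 1 - specificity)

Step 1: Find P(+)
P(+) = P(+|D)P(D) + P(+|¬D)P(¬D)
     = 0.9703 × 0.0583 + 0.0241 × 0.9417
     = 0.05656849 + 0.02269497
     = 0.07926346

Step 2: Apply Bayes' theorem for P(D|+)
P(D|+) = P(+|D)P(D) / P(+)
       = 0.05656849 / 0.07926346
       = 0.7137


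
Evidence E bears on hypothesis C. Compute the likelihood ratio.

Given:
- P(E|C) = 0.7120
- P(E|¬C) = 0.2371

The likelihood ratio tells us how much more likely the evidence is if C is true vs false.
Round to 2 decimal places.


Likelihood Ratio (LR) = P(E|C) / P(E|¬C)

LR = 0.7120 / 0.2371
   = 3.00

The evidence is 3.00 times more likely if C is true than if C is false.
Since LR > 1, the evidence supports C over ¬C.


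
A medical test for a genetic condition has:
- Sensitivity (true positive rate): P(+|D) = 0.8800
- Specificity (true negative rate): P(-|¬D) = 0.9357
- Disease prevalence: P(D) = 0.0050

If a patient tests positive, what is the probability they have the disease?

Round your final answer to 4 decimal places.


Let D = has disease, + = positive test

Given:
- P(D) = 0.0050 (prevalence)
- P(+|D) = 0.8800 (sensitivity)
- P(-|¬D) = 0.9357 (specificity)
- P(+|¬D) = 0.0643 (false positive rate = 1 - specificity)

Step 1: Find P(+)
P(+) = P(+|D)P(D) + P(+|¬D)P(¬D)
     = 0.8800 × 0.0050 + 0.0643 × 0.9950
     = 0.00440000 + 0.06397850
     = 0.06837850

Step 2: Apply Bayes' theorem for P(D|+)
P(D|+) = P(+|D)P(D) / P(+)
       = 0.00440000 / 0.06837850
       = 0.0643


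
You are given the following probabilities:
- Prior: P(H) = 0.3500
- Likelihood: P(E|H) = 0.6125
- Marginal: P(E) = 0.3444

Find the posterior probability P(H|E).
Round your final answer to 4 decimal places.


Using Bayes' theorem:

P(H|E) = P(E|H) × P(H) / P(E)
       = 0.6125 × 0.3500 / 0.3444
       = 0.21437500 / 0.3444
       = 0.6225

The evidence strengthens our belief in H.
Prior: 0.3500 → Posterior: 0.6225


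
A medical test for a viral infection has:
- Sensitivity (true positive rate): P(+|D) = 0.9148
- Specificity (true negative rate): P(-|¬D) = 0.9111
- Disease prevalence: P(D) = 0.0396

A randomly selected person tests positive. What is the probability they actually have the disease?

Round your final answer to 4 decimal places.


Let D = has disease, + = positive test

Given:
- P(D) = 0.0396 (prevalence)
- P(+|D) = 0.9148 (sensitivity)
- P(-|¬D) = 0.9111 (specificity)
- P(+|¬D) = 0.0889 (false positive rate = 1 - specificity)

Step 1: Find P(+)
P(+) = P(+|D)P(D) + P(+|¬D)P(¬D)
     = 0.9148 × 0.0396 + 0.0889 × 0.9604
     = 0.03622608 + 0.08537956
     = 0.12160564

Step 2: Apply Bayes' theorem for P(D|+)
P(D|+) = P(+|D)P(D) / P(+)
       = 0.03622608 / 0.12160564
       = 0.2979


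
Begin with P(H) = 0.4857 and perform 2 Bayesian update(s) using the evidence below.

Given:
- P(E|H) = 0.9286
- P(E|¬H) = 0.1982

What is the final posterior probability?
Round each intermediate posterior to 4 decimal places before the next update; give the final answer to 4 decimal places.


Sequential Bayesian updating:

Initial prior: P(H) = 0.4857

Update 1:
  P(E) = 0.9286 × 0.4857 + 0.1982 × 0.5143 = 0.45102102 + 0.10193426 = 0.55295528
  P(H|E) = 0.45102102 / 0.55295528 = 0.8157

Update 2:
  P(E) = 0.9286 × 0.8157 + 0.1982 × 0.1843 = 0.75745902 + 0.03652826 = 0.79398728
  P(H|E) = 0.75745902 / 0.79398728 = 0.9540

Final posterior: 0.9540


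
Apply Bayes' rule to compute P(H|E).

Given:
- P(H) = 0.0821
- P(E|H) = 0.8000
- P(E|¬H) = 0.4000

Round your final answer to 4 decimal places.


Bayes' theorem: P(H|E) = P(E|H) × P(H) / P(E)

Step 1: Calculate P(E) using law of total probability
P(E) = P(E|H)P(H) + P(E|¬H)P(¬H)
     = 0.8000 × 0.0821 + 0.4000 × 0.9179
     = 0.06568000 + 0.36716000
     = 0.43284000

Step 2: Apply Bayes' theorem
P(H|E) = P(E|H) × P(H) / P(E)
       = 0.06568000 / 0.43284000
       = 0.1517


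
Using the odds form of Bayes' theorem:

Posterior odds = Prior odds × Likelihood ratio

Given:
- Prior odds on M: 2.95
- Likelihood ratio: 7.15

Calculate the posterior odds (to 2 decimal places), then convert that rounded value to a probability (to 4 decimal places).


Step 1: Calculate posterior odds
Posterior odds = Prior odds × LR
               = 2.95 × 7.15
               = 21.09

Step 2: Convert to probability
P(M|E) = Posterior odds / (1 + Posterior odds)
       = 21.09 / (1 + 21.09)
       = 21.09 / 22.09
       = 0.9547

The evidence increased P(M) from 0.7468 to 0.9547.


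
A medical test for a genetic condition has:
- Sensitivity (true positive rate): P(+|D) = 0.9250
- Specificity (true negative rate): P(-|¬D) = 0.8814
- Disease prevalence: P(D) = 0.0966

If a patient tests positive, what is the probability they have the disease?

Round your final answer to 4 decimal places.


Let D = has disease, + = positive test

Given:
- P(D) = 0.0966 (prevalence)
- P(+|D) = 0.9250 (sensitivity)
- P(-|¬D) = 0.8814 (specificity)
- P(+|¬D) = 0.1186 (false positive rate = 1 - specificity)

Step 1: Find P(+)
P(+) = P(+|D)P(D) + P(+|¬D)P(¬D)
     = 0.9250 × 0.0966 + 0.1186 × 0.9034
     = 0.08935500 + 0.10714324
     = 0.19649824

Step 2: Apply Bayes' theorem for P(D|+)
P(D|+) = P(+|D)P(D) / P(+)
       = 0.08935500 / 0.19649824
       = 0.4547


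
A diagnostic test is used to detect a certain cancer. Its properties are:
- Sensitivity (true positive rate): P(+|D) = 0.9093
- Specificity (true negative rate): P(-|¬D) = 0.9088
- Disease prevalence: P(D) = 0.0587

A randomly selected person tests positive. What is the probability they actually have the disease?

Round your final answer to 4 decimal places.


Let D = has disease, + = positive test

Given:
- P(D) = 0.0587 (prevalence)
- P(+|D) = 0.9093 (sensitivity)
- P(-|¬D) = 0.9088 (specificity)
- P(+|¬D) = 0.0912 (false positive rate = 1 - specificity)

Step 1: Find P(+)
P(+) = P(+|D)P(D) + P(+|¬D)P(¬D)
     = 0.9093 × 0.0587 + 0.0912 × 0.9413
     = 0.05337591 + 0.08584656
     = 0.13922247

Step 2: Apply Bayes' theorem for P(D|+)
P(D|+) = P(+|D)P(D) / P(+)
       = 0.05337591 / 0.13922247
       = 0.3834


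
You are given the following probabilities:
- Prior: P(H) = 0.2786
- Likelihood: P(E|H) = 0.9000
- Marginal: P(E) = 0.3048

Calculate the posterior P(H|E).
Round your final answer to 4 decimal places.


Using Bayes' theorem:

P(H|E) = P(E|H) × P(H) / P(E)
       = 0.9000 × 0.2786 / 0.3048
       = 0.25074000 / 0.3048
       = 0.8226

The evidence strengthens our belief in H.
Prior: 0.2786 → Posterior: 0.8226


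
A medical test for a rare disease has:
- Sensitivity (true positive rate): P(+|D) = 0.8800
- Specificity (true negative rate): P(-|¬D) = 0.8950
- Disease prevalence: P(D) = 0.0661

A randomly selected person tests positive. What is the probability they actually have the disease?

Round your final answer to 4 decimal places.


Let D = has disease, + = positive test

Given:
- P(D) = 0.0661 (prevalence)
- P(+|D) = 0.8800 (sensitivity)
- P(-|¬D) = 0.8950 (specificity)
- P(+|¬D) = 0.1050 (false positive rate = 1 - specificity)

Step 1: Find P(+)
P(+) = P(+|D)P(D) + P(+|¬D)P(¬D)
     = 0.8800 × 0.0661 + 0.1050 × 0.9339
     = 0.05816800 + 0.09805950
     = 0.15622750

Step 2: Apply Bayes' theorem for P(D|+)
P(D|+) = P(+|D)P(D) / P(+)
       = 0.05816800 / 0.15622750
       = 0.3723


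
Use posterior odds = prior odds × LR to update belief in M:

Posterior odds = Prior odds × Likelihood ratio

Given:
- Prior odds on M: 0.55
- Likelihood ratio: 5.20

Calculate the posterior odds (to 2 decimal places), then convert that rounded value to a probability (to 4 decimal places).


Step 1: Calculate posterior odds
Posterior odds = Prior odds × LR
               = 0.55 × 5.20
               = 2.86

Step 2: Convert to probability
P(M|E) = Posterior odds / (1 + Posterior odds)
       = 2.86 / (1 + 2.86)
       = 2.86 / 3.86
       = 0.7409

The evidence increased P(M) from 0.3548 to 0.7409.


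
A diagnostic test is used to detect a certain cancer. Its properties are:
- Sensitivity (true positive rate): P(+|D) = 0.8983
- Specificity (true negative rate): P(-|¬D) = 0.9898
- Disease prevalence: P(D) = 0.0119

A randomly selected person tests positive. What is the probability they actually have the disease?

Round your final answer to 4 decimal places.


Let D = has disease, + = positive test

Given:
- P(D) = 0.0119 (prevalence)
- P(+|D) = 0.8983 (sensitivity)
- P(-|¬D) = 0.9898 (specificity)
- P(+|¬D) = 0.0102 (false positive rate = 1 - specificity)

Step 1: Find P(+)
P(+) = P(+|D)P(D) + P(+|¬D)P(¬D)
     = 0.8983 × 0.0119 + 0.0102 × 0.9881
     = 0.01068977 + 0.01007862
     = 0.02076839

Step 2: Apply Bayes' theorem for P(D|+)
P(D|+) = P(+|D)P(D) / P(+)
       = 0.01068977 / 0.02076839
       = 0.5147


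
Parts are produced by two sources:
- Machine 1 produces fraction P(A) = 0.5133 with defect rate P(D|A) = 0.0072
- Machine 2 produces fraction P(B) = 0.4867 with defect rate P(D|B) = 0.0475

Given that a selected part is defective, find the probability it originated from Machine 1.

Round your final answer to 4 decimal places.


Let A = from Machine 1, D = defective

Given:
- P(A) = 0.5133, P(B) = 0.4867
- P(D|A) = 0.0072, P(D|B) = 0.0475

Step 1: Find P(D)
P(D) = P(D|A)P(A) + P(D|B)P(B)
     = 0.0072 × 0.5133 + 0.0475 × 0.4867
     = 0.00369576 + 0.02311825
     = 0.02681401

Step 2: Apply Bayes' theorem
P(A|D) = P(D|A)P(A) / P(D)
       = 0.00369576 / 0.02681401
       = 0.1378


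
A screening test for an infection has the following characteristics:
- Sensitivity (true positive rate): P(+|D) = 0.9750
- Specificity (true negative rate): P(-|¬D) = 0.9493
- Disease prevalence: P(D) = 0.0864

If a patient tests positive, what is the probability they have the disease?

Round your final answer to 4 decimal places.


Let D = has disease, + = positive test

Given:
- P(D) = 0.0864 (prevalence)
- P(+|D) = 0.9750 (sensitivity)
- P(-|¬D) = 0.9493 (specificity)
- P(+|¬D) = 0.0507 (false positive rate = 1 - specificity)

Step 1: Find P(+)
P(+) = P(+|D)P(D) + P(+|¬D)P(¬D)
     = 0.9750 × 0.0864 + 0.0507 × 0.9136
     = 0.08424000 + 0.04631952
     = 0.13055952

Step 2: Apply Bayes' theorem for P(D|+)
P(D|+) = P(+|D)P(D) / P(+)
       = 0.08424000 / 0.13055952
       = 0.6452


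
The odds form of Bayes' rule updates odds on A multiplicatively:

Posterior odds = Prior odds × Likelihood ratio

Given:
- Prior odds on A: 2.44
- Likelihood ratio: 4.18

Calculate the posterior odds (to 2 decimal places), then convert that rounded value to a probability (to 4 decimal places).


Step 1: Calculate posterior odds
Posterior odds = Prior odds × LR
               = 2.44 × 4.18
               = 10.20

Step 2: Convert to probability
P(A|E) = Posterior odds / (1 + Posterior odds)
       = 10.20 / (1 + 10.20)
       = 10.20 / 11.20
       = 0.9107

The evidence increased P(A) from 0.7093 to 0.9107.


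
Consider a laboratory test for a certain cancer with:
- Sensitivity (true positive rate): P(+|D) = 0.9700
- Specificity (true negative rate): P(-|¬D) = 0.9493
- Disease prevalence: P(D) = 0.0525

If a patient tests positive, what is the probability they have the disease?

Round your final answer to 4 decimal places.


Let D = has disease, + = positive test

Given:
- P(D) = 0.0525 (prevalence)
- P(+|D) = 0.9700 (sensitivity)
- P(-|¬D) = 0.9493 (specificity)
- P(+|¬D) = 0.0507 (false positive rate = 1 - specificity)

Step 1: Find P(+)
P(+) = P(+|D)P(D) + P(+|¬D)P(¬D)
     = 0.9700 × 0.0525 + 0.0507 × 0.9475
     = 0.05092500 + 0.04803825
     = 0.09896325

Step 2: Apply Bayes' theorem for P(D|+)
P(D|+) = P(+|D)P(D) / P(+)
       = 0.05092500 / 0.09896325
       = 0.5146


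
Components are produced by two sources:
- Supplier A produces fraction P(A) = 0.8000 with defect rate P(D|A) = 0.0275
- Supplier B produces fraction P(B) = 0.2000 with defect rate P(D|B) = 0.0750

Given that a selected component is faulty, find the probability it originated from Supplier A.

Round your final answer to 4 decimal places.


Let A = from Supplier A, D = faulty

Given:
- P(A) = 0.8000, P(B) = 0.2000
- P(D|A) = 0.0275, P(D|B) = 0.0750

Step 1: Find P(D)
P(D) = P(D|A)P(A) + P(D|B)P(B)
     = 0.0275 × 0.8000 + 0.0750 × 0.2000
     = 0.02200000 + 0.01500000
     = 0.03700000

Step 2: Apply Bayes' theorem
P(A|D) = P(D|A)P(A) / P(D)
       = 0.02200000 / 0.03700000
       = 0.5946


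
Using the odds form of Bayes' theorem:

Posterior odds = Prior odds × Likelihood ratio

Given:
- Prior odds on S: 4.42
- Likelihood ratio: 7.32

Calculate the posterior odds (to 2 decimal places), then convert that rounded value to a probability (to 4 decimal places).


Step 1: Calculate posterior odds
Posterior odds = Prior odds × LR
               = 4.42 × 7.32
               = 32.35

Step 2: Convert to probability
P(S|E) = Posterior odds / (1 + Posterior odds)
       = 32.35 / (1 + 32.35)
       = 32.35 / 33.35
       = 0.9700

The evidence increased P(S) from 0.8155 to 0.9700.


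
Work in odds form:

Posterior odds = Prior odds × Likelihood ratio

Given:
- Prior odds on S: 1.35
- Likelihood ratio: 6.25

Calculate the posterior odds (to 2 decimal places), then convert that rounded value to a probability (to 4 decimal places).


Step 1: Calculate posterior odds
Posterior odds = Prior odds × LR
               = 1.35 × 6.25
               = 8.44

Step 2: Convert to probability
P(S|E) = Posterior odds / (1 + Posterior odds)
       = 8.44 / (1 + 8.44)
       = 8.44 / 9.44
       = 0.8941

The evidence increased P(S) from 0.5745 to 0.8941.


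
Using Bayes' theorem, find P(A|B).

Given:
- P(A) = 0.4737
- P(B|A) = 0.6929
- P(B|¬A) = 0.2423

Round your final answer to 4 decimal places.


Bayes' theorem: P(A|B) = P(B|A) × P(A) / P(B)

Step 1: Calculate P(B) using law of total probability
P(B) = P(B|A)P(A) + P(B|¬A)P(¬A)
     = 0.6929 × 0.4737 + 0.2423 × 0.5263
     = 0.32822673 + 0.12752249
     = 0.45574922

Step 2: Apply Bayes' theorem
P(A|B) = P(B|A) × P(A) / P(B)
       = 0.32822673 / 0.45574922
       = 0.7202


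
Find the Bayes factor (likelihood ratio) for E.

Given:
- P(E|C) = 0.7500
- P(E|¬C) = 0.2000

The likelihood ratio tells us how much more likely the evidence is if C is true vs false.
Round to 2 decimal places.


Likelihood Ratio (LR) = P(E|C) / P(E|¬C)

LR = 0.7500 / 0.2000
   = 3.75

The evidence is 3.75 times more likely if C is true than if C is false.
Since LR > 1, the evidence supports C over ¬C.


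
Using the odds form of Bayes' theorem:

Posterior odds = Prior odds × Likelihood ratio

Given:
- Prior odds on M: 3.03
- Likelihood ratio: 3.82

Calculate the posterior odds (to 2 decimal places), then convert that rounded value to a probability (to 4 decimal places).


Step 1: Calculate posterior odds
Posterior odds = Prior odds × LR
               = 3.03 × 3.82
               = 11.57

Step 2: Convert to probability
P(M|E) = Posterior odds / (1 + Posterior odds)
       = 11.57 / (1 + 11.57)
       = 11.57 / 12.57
       = 0.9204

The evidence increased P(M) from 0.7519 to 0.9204.


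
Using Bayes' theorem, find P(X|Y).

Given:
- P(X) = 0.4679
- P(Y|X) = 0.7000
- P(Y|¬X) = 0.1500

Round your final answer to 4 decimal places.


Bayes' theorem: P(X|Y) = P(Y|X) × P(X) / P(Y)

Step 1: Calculate P(Y) using law of total probability
P(Y) = P(Y|X)P(X) + P(Y|¬X)P(¬X)
     = 0.7000 × 0.4679 + 0.1500 × 0.5321
     = 0.32753000 + 0.07981500
     = 0.40734500

Step 2: Apply Bayes' theorem
P(X|Y) = P(Y|X) × P(X) / P(Y)
       = 0.32753000 / 0.40734500
       = 0.8041


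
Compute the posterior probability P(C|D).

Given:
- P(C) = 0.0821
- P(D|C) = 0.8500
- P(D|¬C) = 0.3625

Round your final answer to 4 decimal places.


Bayes' theorem: P(C|D) = P(D|C) × P(C) / P(D)

Step 1: Calculate P(D) using law of total probability
P(D) = P(D|C)P(C) + P(D|¬C)P(¬C)
     = 0.8500 × 0.0821 + 0.3625 × 0.9179
     = 0.06978500 + 0.33273875
     = 0.40252375

Step 2: Apply Bayes' theorem
P(C|D) = P(D|C) × P(C) / P(D)
       = 0.06978500 / 0.40252375
       = 0.1734


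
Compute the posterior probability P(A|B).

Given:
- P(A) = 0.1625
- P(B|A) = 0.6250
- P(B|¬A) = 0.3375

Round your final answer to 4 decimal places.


Bayes' theorem: P(A|B) = P(B|A) × P(A) / P(B)

Step 1: Calculate P(B) using law of total probability
P(B) = P(B|A)P(A) + P(B|¬A)P(¬A)
     = 0.6250 × 0.1625 + 0.3375 × 0.8375
     = 0.10156250 + 0.28265625
     = 0.38421875

Step 2: Apply Bayes' theorem
P(A|B) = P(B|A) × P(A) / P(B)
       = 0.10156250 / 0.38421875
       = 0.2643


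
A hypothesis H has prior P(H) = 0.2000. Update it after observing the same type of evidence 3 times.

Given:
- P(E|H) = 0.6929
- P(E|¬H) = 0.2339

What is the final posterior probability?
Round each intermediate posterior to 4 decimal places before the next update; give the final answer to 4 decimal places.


Sequential Bayesian updating:

Initial prior: P(H) = 0.2000

Update 1:
  P(E) = 0.6929 × 0.2000 + 0.2339 × 0.8000 = 0.13858000 + 0.18712000 = 0.32570000
  P(H|E) = 0.13858000 / 0.32570000 = 0.4255

Update 2:
  P(E) = 0.6929 × 0.4255 + 0.2339 × 0.5745 = 0.29482895 + 0.13437555 = 0.42920450
  P(H|E) = 0.29482895 / 0.42920450 = 0.6869

Update 3:
  P(E) = 0.6929 × 0.6869 + 0.2339 × 0.3131 = 0.47595301 + 0.07323409 = 0.54918710
  P(H|E) = 0.47595301 / 0.54918710 = 0.8667

Final posterior: 0.8667


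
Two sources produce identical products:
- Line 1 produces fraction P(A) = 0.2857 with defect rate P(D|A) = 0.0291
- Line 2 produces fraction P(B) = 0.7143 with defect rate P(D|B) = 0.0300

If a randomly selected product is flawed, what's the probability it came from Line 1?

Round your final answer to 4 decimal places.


Let A = from Line 1, D = flawed

Given:
- P(A) = 0.2857, P(B) = 0.7143
- P(D|A) = 0.0291, P(D|B) = 0.0300

Step 1: Find P(D)
P(D) = P(D|A)P(A) + P(D|B)P(B)
     = 0.0291 × 0.2857 + 0.0300 × 0.7143
     = 0.00831387 + 0.02142900
     = 0.02974287

Step 2: Apply Bayes' theorem
P(A|D) = P(D|A)P(A) / P(D)
       = 0.00831387 / 0.02974287
       = 0.2795


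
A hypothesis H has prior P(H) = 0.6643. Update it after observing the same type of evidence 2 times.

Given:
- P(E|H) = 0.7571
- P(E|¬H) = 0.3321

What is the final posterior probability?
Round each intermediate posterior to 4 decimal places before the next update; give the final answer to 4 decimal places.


Sequential Bayesian updating:

Initial prior: P(H) = 0.6643

Update 1:
  P(E) = 0.7571 × 0.6643 + 0.3321 × 0.3357 = 0.50294153 + 0.11148597 = 0.61442750
  P(H|E) = 0.50294153 / 0.61442750 = 0.8186

Update 2:
  P(E) = 0.7571 × 0.8186 + 0.3321 × 0.1814 = 0.61976206 + 0.06024294 = 0.68000500
  P(H|E) = 0.61976206 / 0.68000500 = 0.9114

Final posterior: 0.9114


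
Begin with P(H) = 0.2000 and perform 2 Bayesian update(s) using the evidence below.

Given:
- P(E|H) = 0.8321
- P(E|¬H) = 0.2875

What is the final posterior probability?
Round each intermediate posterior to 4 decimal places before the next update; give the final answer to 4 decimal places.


Sequential Bayesian updating:

Initial prior: P(H) = 0.2000

Update 1:
  P(E) = 0.8321 × 0.2000 + 0.2875 × 0.8000 = 0.16642000 + 0.23000000 = 0.39642000
  P(H|E) = 0.16642000 / 0.39642000 = 0.4198

Update 2:
  P(E) = 0.8321 × 0.4198 + 0.2875 × 0.5802 = 0.34931558 + 0.16680750 = 0.51612308
  P(H|E) = 0.34931558 / 0.51612308 = 0.6768

Final posterior: 0.6768


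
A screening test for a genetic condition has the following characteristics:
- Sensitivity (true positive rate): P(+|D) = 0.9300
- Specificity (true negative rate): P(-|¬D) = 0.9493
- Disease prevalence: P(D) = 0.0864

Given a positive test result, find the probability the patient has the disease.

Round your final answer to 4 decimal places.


Let D = has disease, + = positive test

Given:
- P(D) = 0.0864 (prevalence)
- P(+|D) = 0.9300 (sensitivity)
- P(-|¬D) = 0.9493 (specificity)
- P(+|¬D) = 0.0507 (false positive rate = 1 - specificity)

Step 1: Find P(+)
P(+) = P(+|D)P(D) + P(+|¬D)P(¬D)
     = 0.9300 × 0.0864 + 0.0507 × 0.9136
     = 0.08035200 + 0.04631952
     = 0.12667152

Step 2: Apply Bayes' theorem for P(D|+)
P(D|+) = P(+|D)P(D) / P(+)
       = 0.08035200 / 0.12667152
       = 0.6343


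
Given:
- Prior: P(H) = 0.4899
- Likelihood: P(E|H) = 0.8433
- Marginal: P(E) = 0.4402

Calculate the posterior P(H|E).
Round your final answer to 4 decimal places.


Using Bayes' theorem:

P(H|E) = P(E|H) × P(H) / P(E)
       = 0.8433 × 0.4899 / 0.4402
       = 0.41313267 / 0.4402
       = 0.9385

The evidence strengthens our belief in H.
Prior: 0.4899 → Posterior: 0.9385


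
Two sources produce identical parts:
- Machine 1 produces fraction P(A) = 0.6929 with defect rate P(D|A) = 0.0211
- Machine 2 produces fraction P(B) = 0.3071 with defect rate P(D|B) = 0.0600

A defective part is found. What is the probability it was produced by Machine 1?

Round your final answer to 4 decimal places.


Let A = from Machine 1, D = defective

Given:
- P(A) = 0.6929, P(B) = 0.3071
- P(D|A) = 0.0211, P(D|B) = 0.0600

Step 1: Find P(D)
P(D) = P(D|A)P(A) + P(D|B)P(B)
     = 0.0211 × 0.6929 + 0.0600 × 0.3071
     = 0.01462019 + 0.01842600
     = 0.03304619

Step 2: Apply Bayes' theorem
P(A|D) = P(D|A)P(A) / P(D)
       = 0.01462019 / 0.03304619
       = 0.4424


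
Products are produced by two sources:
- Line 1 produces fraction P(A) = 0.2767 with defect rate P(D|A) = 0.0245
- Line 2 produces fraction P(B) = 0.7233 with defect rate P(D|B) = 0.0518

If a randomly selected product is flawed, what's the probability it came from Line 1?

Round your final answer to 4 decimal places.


Let A = from Line 1, D = flawed

Given:
- P(A) = 0.2767, P(B) = 0.7233
- P(D|A) = 0.0245, P(D|B) = 0.0518

Step 1: Find P(D)
P(D) = P(D|A)P(A) + P(D|B)P(B)
     = 0.0245 × 0.2767 + 0.0518 × 0.7233
     = 0.00677915 + 0.03746694
     = 0.04424609

Step 2: Apply Bayes' theorem
P(A|D) = P(D|A)P(A) / P(D)
       = 0.00677915 / 0.04424609
       = 0.1532


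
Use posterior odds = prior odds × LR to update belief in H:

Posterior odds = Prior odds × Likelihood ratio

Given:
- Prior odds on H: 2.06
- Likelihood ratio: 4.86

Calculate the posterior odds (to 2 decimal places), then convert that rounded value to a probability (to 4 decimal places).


Step 1: Calculate posterior odds
Posterior odds = Prior odds × LR
               = 2.06 × 4.86
               = 10.01

Step 2: Convert to probability
P(H|E) = Posterior odds / (1 + Posterior odds)
       = 10.01 / (1 + 10.01)
       = 10.01 / 11.01
       = 0.9092

The evidence increased P(H) from 0.6732 to 0.9092.


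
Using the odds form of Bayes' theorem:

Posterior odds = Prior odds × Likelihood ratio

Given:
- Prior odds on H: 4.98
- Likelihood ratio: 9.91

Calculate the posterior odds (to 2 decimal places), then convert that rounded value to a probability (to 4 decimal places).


Step 1: Calculate posterior odds
Posterior odds = Prior odds × LR
               = 4.98 × 9.91
               = 49.35

Step 2: Convert to probability
P(H|E) = Posterior odds / (1 + Posterior odds)
       = 49.35 / (1 + 49.35)
       = 49.35 / 50.35
       = 0.9801

The evidence increased P(H) from 0.8328 to 0.9801.


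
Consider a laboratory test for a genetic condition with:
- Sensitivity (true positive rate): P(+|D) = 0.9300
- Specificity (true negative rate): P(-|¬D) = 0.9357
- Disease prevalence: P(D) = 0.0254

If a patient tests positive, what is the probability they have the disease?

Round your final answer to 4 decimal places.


Let D = has disease, + = positive test

Given:
- P(D) = 0.0254 (prevalence)
- P(+|D) = 0.9300 (sensitivity)
- P(-|¬D) = 0.9357 (specificity)
- P(+|¬D) = 0.0643 (false positive rate = 1 - specificity)

Step 1: Find P(+)
P(+) = P(+|D)P(D) + P(+|¬D)P(¬D)
     = 0.9300 × 0.0254 + 0.0643 × 0.9746
     = 0.02362200 + 0.06266678
     = 0.08628878

Step 2: Apply Bayes' theorem for P(D|+)
P(D|+) = P(+|D)P(D) / P(+)
       = 0.02362200 / 0.08628878
       = 0.2738


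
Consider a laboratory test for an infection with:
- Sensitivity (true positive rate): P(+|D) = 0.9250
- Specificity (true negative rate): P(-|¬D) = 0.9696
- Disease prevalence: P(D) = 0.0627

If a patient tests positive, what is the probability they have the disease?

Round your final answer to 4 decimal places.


Let D = has disease, + = positive test

Given:
- P(D) = 0.0627 (prevalence)
- P(+|D) = 0.9250 (sensitivity)
- P(-|¬D) = 0.9696 (specificity)
- P(+|¬D) = 0.0304 (false positive rate = 1 - specificity)

Step 1: Find P(+)
P(+) = P(+|D)P(D) + P(+|¬D)P(¬D)
     = 0.9250 × 0.0627 + 0.0304 × 0.9373
     = 0.05799750 + 0.02849392
     = 0.08649142

Step 2: Apply Bayes' theorem for P(D|+)
P(D|+) = P(+|D)P(D) / P(+)
       = 0.05799750 / 0.08649142
       = 0.6706


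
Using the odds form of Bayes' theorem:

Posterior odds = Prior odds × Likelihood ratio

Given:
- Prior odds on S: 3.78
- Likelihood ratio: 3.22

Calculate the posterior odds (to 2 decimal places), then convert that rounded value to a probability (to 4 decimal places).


Step 1: Calculate posterior odds
Posterior odds = Prior odds × LR
               = 3.78 × 3.22
               = 12.17

Step 2: Convert to probability
P(S|E) = Posterior odds / (1 + Posterior odds)
       = 12.17 / (1 + 12.17)
       = 12.17 / 13.17
       = 0.9241

The evidence increased P(S) from 0.7908 to 0.9241.


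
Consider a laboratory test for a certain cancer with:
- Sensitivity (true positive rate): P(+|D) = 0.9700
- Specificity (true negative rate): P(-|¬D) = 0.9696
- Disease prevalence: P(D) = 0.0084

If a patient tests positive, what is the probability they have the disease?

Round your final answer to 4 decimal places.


Let D = has disease, + = positive test

Given:
- P(D) = 0.0084 (prevalence)
- P(+|D) = 0.9700 (sensitivity)
- P(-|¬D) = 0.9696 (specificity)
- P(+|¬D) = 0.0304 (false positive rate = 1 - specificity)

Step 1: Find P(+)
P(+) = P(+|D)P(D) + P(+|¬D)P(¬D)
     = 0.9700 × 0.0084 + 0.0304 × 0.9916
     = 0.00814800 + 0.03014464
     = 0.03829264

Step 2: Apply Bayes' theorem for P(D|+)
P(D|+) = P(+|D)P(D) / P(+)
       = 0.00814800 / 0.03829264
       = 0.2128


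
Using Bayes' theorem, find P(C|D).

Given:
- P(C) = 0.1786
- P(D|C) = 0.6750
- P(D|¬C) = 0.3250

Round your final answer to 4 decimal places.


Bayes' theorem: P(C|D) = P(D|C) × P(C) / P(D)

Step 1: Calculate P(D) using law of total probability
P(D) = P(D|C)P(C) + P(D|¬C)P(¬C)
     = 0.6750 × 0.1786 + 0.3250 × 0.8214
     = 0.12055500 + 0.26695500
     = 0.38751000

Step 2: Apply Bayes' theorem
P(C|D) = P(D|C) × P(C) / P(D)
       = 0.12055500 / 0.38751000
       = 0.3111


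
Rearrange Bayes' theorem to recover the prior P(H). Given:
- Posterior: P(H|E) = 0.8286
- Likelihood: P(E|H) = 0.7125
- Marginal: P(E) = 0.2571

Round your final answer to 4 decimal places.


From Bayes' theorem: P(H|E) = P(E|H) × P(H) / P(E)

Rearranging for P(H):
P(H) = P(H|E) × P(E) / P(E|H)
     = 0.8286 × 0.2571 / 0.7125
     = 0.21303306 / 0.7125
     = 0.2990


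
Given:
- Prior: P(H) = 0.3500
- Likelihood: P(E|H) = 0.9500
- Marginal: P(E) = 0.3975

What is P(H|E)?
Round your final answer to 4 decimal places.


Using Bayes' theorem:

P(H|E) = P(E|H) × P(H) / P(E)
       = 0.9500 × 0.3500 / 0.3975
       = 0.33250000 / 0.3975
       = 0.8365

The evidence strengthens our belief in H.
Prior: 0.3500 → Posterior: 0.8365


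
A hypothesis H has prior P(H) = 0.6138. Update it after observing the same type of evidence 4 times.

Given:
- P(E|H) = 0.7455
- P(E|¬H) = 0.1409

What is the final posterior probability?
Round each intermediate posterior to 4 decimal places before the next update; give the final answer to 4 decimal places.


Sequential Bayesian updating:

Initial prior: P(H) = 0.6138

Update 1:
  P(E) = 0.7455 × 0.6138 + 0.1409 × 0.3862 = 0.45758790 + 0.05441558 = 0.51200348
  P(H|E) = 0.45758790 / 0.51200348 = 0.8937

Update 2:
  P(E) = 0.7455 × 0.8937 + 0.1409 × 0.1063 = 0.66625335 + 0.01497767 = 0.68123102
  P(H|E) = 0.66625335 / 0.68123102 = 0.9780

Update 3:
  P(E) = 0.7455 × 0.9780 + 0.1409 × 0.0220 = 0.72909900 + 0.00309980 = 0.73219880
  P(H|E) = 0.72909900 / 0.73219880 = 0.9958

Update 4:
  P(E) = 0.7455 × 0.9958 + 0.1409 × 0.0042 = 0.74236890 + 0.00059178 = 0.74296068
  P(H|E) = 0.74236890 / 0.74296068 = 0.9992

Final posterior: 0.9992


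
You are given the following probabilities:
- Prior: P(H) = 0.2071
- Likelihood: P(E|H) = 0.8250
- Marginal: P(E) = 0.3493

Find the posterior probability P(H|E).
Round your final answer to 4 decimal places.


Using Bayes' theorem:

P(H|E) = P(E|H) × P(H) / P(E)
       = 0.8250 × 0.2071 / 0.3493
       = 0.17085750 / 0.3493
       = 0.4891

The evidence strengthens our belief in H.
Prior: 0.2071 → Posterior: 0.4891


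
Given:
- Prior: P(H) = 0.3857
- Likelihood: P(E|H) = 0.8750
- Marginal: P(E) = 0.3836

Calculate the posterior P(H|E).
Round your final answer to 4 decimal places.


Using Bayes' theorem:

P(H|E) = P(E|H) × P(H) / P(E)
       = 0.8750 × 0.3857 / 0.3836
       = 0.33748750 / 0.3836
       = 0.8798

The evidence strengthens our belief in H.
Prior: 0.3857 → Posterior: 0.8798


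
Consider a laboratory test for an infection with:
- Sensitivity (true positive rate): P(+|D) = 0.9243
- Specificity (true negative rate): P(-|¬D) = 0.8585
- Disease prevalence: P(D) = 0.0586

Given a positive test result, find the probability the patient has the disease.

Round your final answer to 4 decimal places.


Let D = has disease, + = positive test

Given:
- P(D) = 0.0586 (prevalence)
- P(+|D) = 0.9243 (sensitivity)
- P(-|¬D) = 0.8585 (specificity)
- P(+|¬D) = 0.1415 (false positive rate = 1 - specificity)

Step 1: Find P(+)
P(+) = P(+|D)P(D) + P(+|¬D)P(¬D)
     = 0.9243 × 0.0586 + 0.1415 × 0.9414
     = 0.05416398 + 0.13320810
     = 0.18737208

Step 2: Apply Bayes' theorem for P(D|+)
P(D|+) = P(+|D)P(D) / P(+)
       = 0.05416398 / 0.18737208
       = 0.2891


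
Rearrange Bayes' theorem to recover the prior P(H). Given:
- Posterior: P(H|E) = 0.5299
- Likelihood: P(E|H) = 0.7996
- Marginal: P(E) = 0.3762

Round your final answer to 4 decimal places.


From Bayes' theorem: P(H|E) = P(E|H) × P(H) / P(E)

Rearranging for P(H):
P(H) = P(H|E) × P(E) / P(E|H)
     = 0.5299 × 0.3762 / 0.7996
     = 0.19934838 / 0.7996
     = 0.2493


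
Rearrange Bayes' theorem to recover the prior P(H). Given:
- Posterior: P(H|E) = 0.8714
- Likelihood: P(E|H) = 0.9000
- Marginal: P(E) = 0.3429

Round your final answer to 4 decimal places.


From Bayes' theorem: P(H|E) = P(E|H) × P(H) / P(E)

Rearranging for P(H):
P(H) = P(H|E) × P(E) / P(E|H)
     = 0.8714 × 0.3429 / 0.9000
     = 0.29880306 / 0.9000
     = 0.3320


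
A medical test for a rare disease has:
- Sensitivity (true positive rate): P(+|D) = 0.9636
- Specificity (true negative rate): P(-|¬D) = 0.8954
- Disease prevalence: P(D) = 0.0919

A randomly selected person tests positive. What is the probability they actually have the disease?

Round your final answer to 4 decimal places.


Let D = has disease, + = positive test

Given:
- P(D) = 0.0919 (prevalence)
- P(+|D) = 0.9636 (sensitivity)
- P(-|¬D) = 0.8954 (specificity)
- P(+|¬D) = 0.1046 (false positive rate = 1 - specificity)

Step 1: Find P(+)
P(+) = P(+|D)P(D) + P(+|¬D)P(¬D)
     = 0.9636 × 0.0919 + 0.1046 × 0.9081
     = 0.08855484 + 0.09498726
     = 0.18354210

Step 2: Apply Bayes' theorem for P(D|+)
P(D|+) = P(+|D)P(D) / P(+)
       = 0.08855484 / 0.18354210
       = 0.4825


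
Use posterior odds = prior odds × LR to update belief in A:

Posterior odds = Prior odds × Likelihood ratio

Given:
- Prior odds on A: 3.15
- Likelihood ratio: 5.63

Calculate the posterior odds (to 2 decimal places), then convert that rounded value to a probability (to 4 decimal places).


Step 1: Calculate posterior odds
Posterior odds = Prior odds × LR
               = 3.15 × 5.63
               = 17.73

Step 2: Convert to probability
P(A|E) = Posterior odds / (1 + Posterior odds)
       = 17.73 / (1 + 17.73)
       = 17.73 / 18.73
       = 0.9466

The evidence increased P(A) from 0.7590 to 0.9466.


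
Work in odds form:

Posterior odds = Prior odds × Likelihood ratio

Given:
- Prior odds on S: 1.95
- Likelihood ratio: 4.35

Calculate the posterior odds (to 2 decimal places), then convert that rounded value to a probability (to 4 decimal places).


Step 1: Calculate posterior odds
Posterior odds = Prior odds × LR
               = 1.95 × 4.35
               = 8.48

Step 2: Convert to probability
P(S|E) = Posterior odds / (1 + Posterior odds)
       = 8.48 / (1 + 8.48)
       = 8.48 / 9.48
       = 0.8945

The evidence increased P(S) from 0.6610 to 0.8945.


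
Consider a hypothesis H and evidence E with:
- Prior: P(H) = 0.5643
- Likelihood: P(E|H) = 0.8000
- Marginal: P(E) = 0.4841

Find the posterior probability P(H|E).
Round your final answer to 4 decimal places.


Using Bayes' theorem:

P(H|E) = P(E|H) × P(H) / P(E)
       = 0.8000 × 0.5643 / 0.4841
       = 0.45144000 / 0.4841
       = 0.9325

The evidence strengthens our belief in H.
Prior: 0.5643 → Posterior: 0.9325


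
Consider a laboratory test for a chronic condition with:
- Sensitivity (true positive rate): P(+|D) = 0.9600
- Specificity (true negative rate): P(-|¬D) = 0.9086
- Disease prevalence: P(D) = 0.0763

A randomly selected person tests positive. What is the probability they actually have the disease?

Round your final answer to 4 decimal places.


Let D = has disease, + = positive test

Given:
- P(D) = 0.0763 (prevalence)
- P(+|D) = 0.9600 (sensitivity)
- P(-|¬D) = 0.9086 (specificity)
- P(+|¬D) = 0.0914 (false positive rate = 1 - specificity)

Step 1: Find P(+)
P(+) = P(+|D)P(D) + P(+|¬D)P(¬D)
     = 0.9600 × 0.0763 + 0.0914 × 0.9237
     = 0.07324800 + 0.08442618
     = 0.15767418

Step 2: Apply Bayes' theorem for P(D|+)
P(D|+) = P(+|D)P(D) / P(+)
       = 0.07324800 / 0.15767418
       = 0.4646


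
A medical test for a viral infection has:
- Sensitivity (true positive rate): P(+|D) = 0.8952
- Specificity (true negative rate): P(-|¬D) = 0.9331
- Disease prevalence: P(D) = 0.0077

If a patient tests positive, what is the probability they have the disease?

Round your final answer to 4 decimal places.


Let D = has disease, + = positive test

Given:
- P(D) = 0.0077 (prevalence)
- P(+|D) = 0.8952 (sensitivity)
- P(-|¬D) = 0.9331 (specificity)
- P(+|¬D) = 0.0669 (false positive rate = 1 - specificity)

Step 1: Find P(+)
P(+) = P(+|D)P(D) + P(+|¬D)P(¬D)
     = 0.8952 × 0.0077 + 0.0669 × 0.9923
     = 0.00689304 + 0.06638487
     = 0.07327791

Step 2: Apply Bayes' theorem for P(D|+)
P(D|+) = P(+|D)P(D) / P(+)
       = 0.00689304 / 0.07327791
       = 0.0941


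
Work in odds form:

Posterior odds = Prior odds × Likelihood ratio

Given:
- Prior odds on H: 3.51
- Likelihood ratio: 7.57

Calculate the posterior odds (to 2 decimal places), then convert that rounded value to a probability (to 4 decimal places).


Step 1: Calculate posterior odds
Posterior odds = Prior odds × LR
               = 3.51 × 7.57
               = 26.57

Step 2: Convert to probability
P(H|E) = Posterior odds / (1 + Posterior odds)
       = 26.57 / (1 + 26.57)
       = 26.57 / 27.57
       = 0.9637

The evidence increased P(H) from 0.7783 to 0.9637.


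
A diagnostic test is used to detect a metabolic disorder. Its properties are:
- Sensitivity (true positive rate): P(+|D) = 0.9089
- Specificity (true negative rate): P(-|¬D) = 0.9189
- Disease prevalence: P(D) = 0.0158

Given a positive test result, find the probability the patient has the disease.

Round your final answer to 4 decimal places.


Let D = has disease, + = positive test

Given:
- P(D) = 0.0158 (prevalence)
- P(+|D) = 0.9089 (sensitivity)
- P(-|¬D) = 0.9189 (specificity)
- P(+|¬D) = 0.0811 (false positive rate = 1 - specificity)

Step 1: Find P(+)
P(+) = P(+|D)P(D) + P(+|¬D)P(¬D)
     = 0.9089 × 0.0158 + 0.0811 × 0.9842
     = 0.01436062 + 0.07981862
     = 0.09417924

Step 2: Apply Bayes' theorem for P(D|+)
P(D|+) = P(+|D)P(D) / P(+)
       = 0.01436062 / 0.09417924
       = 0.1525


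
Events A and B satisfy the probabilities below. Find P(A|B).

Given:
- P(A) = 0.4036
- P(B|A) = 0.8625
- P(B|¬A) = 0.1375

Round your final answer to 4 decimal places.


Bayes' theorem: P(A|B) = P(B|A) × P(A) / P(B)

Step 1: Calculate P(B) using law of total probability
P(B) = P(B|A)P(A) + P(B|¬A)P(¬A)
     = 0.8625 × 0.4036 + 0.1375 × 0.5964
     = 0.34810500 + 0.08200500
     = 0.43011000

Step 2: Apply Bayes' theorem
P(A|B) = P(B|A) × P(A) / P(B)
       = 0.34810500 / 0.43011000
       = 0.8093
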